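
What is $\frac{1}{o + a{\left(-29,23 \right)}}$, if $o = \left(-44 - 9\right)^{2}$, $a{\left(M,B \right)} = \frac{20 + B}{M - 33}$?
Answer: $\frac{62}{174115} \approx 0.00035609$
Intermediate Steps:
$a{\left(M,B \right)} = \frac{20 + B}{-33 + M}$
$o = 2809$ ($o = \left(-53\right)^{2} = 2809$)
$\frac{1}{o + a{\left(-29,23 \right)}} = \frac{1}{2809 + \frac{20 + 23}{-33 - 29}} = \frac{1}{2809 + \frac{1}{-62} \cdot 43} = \frac{1}{2809 - \frac{43}{62}} = \frac{1}{\frac{174115}{62}} = \frac{62}{174115}$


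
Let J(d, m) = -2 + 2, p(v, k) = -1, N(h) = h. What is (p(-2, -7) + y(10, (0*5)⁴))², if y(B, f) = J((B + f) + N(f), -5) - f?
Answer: 1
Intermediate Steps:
J(d, m) = 0
y(B, f) = -f (y(B, f) = 0 - f = -f)
(p(-2, -7) + y(10, (0*5)⁴))² = (-1 - (0*5)⁴)² = (-1 - 1*0⁴)² = (-1 - 1*0)² = (-1 + 0)² = (-1)² = 1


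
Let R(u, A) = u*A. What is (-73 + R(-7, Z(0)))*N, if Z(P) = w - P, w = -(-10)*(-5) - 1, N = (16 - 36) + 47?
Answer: 7668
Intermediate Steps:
N = 27 (N = -20 + 47 = 27)
w = -51 (w = -2*25 - 1 = -50 - 1 = -51)
Z(P) = -51 - P
R(u, A) = A*u
(-73 + R(-7, Z(0)))*N = (-73 + (-51 - 1*0)*(-7))*27 = (-73 + (-51 + 0)*(-7))*27 = (-73 - 51*(-7))*27 = (-73 + 357)*27 = 284*27 = 7668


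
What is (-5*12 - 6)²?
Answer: 4356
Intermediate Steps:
(-5*12 - 6)² = (-60 - 6)² = (-66)² = 4356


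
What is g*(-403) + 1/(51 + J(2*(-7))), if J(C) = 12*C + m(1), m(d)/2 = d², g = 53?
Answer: -2456286/115 ≈ -21359.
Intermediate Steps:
m(d) = 2*d²
J(C) = 2 + 12*C (J(C) = 12*C + 2*1² = 12*C + 2*1 = 12*C + 2 = 2 + 12*C)
g*(-403) + 1/(51 + J(2*(-7))) = 53*(-403) + 1/(51 + (2 + 12*(2*(-7)))) = -21359 + 1/(51 + (2 + 12*(-14))) = -21359 + 1/(51 + (2 - 168)) = -21359 + 1/(51 - 166) = -21359 + 1/(-115) = -21359 - 1/115 = -2456286/115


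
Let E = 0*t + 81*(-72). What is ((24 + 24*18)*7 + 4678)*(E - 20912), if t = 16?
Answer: -210475280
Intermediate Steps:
E = -5832 (E = 0*16 + 81*(-72) = 0 - 5832 = -5832)
((24 + 24*18)*7 + 4678)*(E - 20912) = ((24 + 24*18)*7 + 4678)*(-5832 - 20912) = ((24 + 432)*7 + 4678)*(-26744) = (456*7 + 4678)*(-26744) = (3192 + 4678)*(-26744) = 7870*(-26744) = -210475280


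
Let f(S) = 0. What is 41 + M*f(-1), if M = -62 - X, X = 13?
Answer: 41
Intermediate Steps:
M = -75 (M = -62 - 1*13 = -62 - 13 = -75)
41 + M*f(-1) = 41 - 75*0 = 41 + 0 = 41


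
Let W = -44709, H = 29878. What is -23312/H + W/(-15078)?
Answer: 23436123/10726202 ≈ 2.1849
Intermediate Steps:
-23312/H + W/(-15078) = -23312/29878 - 44709/(-15078) = -23312*1/29878 - 44709*(-1/15078) = -11656/14939 + 2129/718 = 23436123/10726202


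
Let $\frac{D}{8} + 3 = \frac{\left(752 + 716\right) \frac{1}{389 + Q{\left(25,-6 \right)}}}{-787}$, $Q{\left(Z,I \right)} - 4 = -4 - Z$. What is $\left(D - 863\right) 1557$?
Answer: $- \frac{98911873755}{71617} \approx -1.3811 \cdot 10^{6}$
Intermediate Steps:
$Q{\left(Z,I \right)} = - Z$ ($Q{\left(Z,I \right)} = 4 - \left(4 + Z\right) = - Z$)
$D = - \frac{1721744}{71617}$ ($D = -24 + 8 \frac{\left(752 + 716\right) \frac{1}{389 - 25}}{-787} = -24 + 8 \frac{1468}{389 - 25} \left(- \frac{1}{787}\right) = -24 + 8 \cdot \frac{1468}{364} \left(- \frac{1}{787}\right) = -24 + 8 \cdot 1468 \cdot \frac{1}{364} \left(- \frac{1}{787}\right) = -24 + 8 \cdot \frac{367}{91} \left(- \frac{1}{787}\right) = -24 + 8 \left(- \frac{367}{71617}\right) = -24 - \frac{2936}{71617} = - \frac{1721744}{71617} \approx -24.041$)
$\left(D - 863\right) 1557 = \left(- \frac{1721744}{71617} - 863\right) 1557 = \left(- \frac{63527215}{71617}\right) 1557 = - \frac{98911873755}{71617}$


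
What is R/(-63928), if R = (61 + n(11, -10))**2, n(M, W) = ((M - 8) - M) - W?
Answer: -3969/63928 ≈ -0.062085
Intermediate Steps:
n(M, W) = -8 - W (n(M, W) = ((-8 + M) - M) - W = -8 - W)
R = 3969 (R = (61 + (-8 - 1*(-10)))**2 = (61 + (-8 + 10))**2 = (61 + 2)**2 = 63**2 = 3969)
R/(-63928) = 3969/(-63928) = 3969*(-1/63928) = -3969/63928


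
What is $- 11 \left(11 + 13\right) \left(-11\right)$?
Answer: $2904$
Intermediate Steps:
$- 11 \left(11 + 13\right) \left(-11\right) = \left(-11\right) 24 \left(-11\right) = \left(-264\right) \left(-11\right) = 2904$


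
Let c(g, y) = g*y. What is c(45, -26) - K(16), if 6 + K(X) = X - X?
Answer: -1164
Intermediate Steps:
K(X) = -6 (K(X) = -6 + (X - X) = -6 + 0 = -6)
c(45, -26) - K(16) = 45*(-26) - 1*(-6) = -1170 + 6 = -1164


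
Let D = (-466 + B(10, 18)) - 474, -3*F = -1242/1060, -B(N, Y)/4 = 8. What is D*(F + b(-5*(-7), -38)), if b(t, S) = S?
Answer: 9687438/265 ≈ 36556.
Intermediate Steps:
B(N, Y) = -32 (B(N, Y) = -4*8 = -32)
F = 207/530 (F = -(-414)/1060 = -1/3*(-621/530) = 207/530 ≈ 0.39057)
D = -972 (D = (-466 - 32) - 474 = -498 - 474 = -972)
D*(F + b(-5*(-7), -38)) = -972*(207/530 - 38) = -972*(-19933/530) = 9687438/265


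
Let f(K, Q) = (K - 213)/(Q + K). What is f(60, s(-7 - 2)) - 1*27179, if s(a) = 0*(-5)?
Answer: -543631/20 ≈ -27182.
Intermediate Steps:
s(a) = 0
f(K, Q) = (-213 + K)/(K + Q)
f(60, s(-7 - 2)) - 1*27179 = (-213 + 60)/(60 + 0) - 1*27179 = -153/60 - 27179 = (1/60)*(-153) - 27179 = -51/20 - 27179 = -543631/20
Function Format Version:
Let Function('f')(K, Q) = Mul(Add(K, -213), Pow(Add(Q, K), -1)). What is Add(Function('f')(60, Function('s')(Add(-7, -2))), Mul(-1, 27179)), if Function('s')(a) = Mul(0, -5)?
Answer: Rational(-543631, 20) ≈ -27182.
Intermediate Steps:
Function('s')(a) = 0
Function('f')(K, Q) = Mul(Pow(Add(K, Q), -1), Add(-213, K)) (Function('f')(K, Q) = Mul(Add(-213, K), Pow(Add(K, Q), -1)) = Mul(Pow(Add(K, Q), -1), Add(-213, K)))
Add(Function('f')(60, Function('s')(Add(-7, -2))), Mul(-1, 27179)) = Add(Mul(Pow(Add(60, 0), -1), Add(-213, 60)), Mul(-1, 27179)) = Add(Mul(Pow(60, -1), -153), -27179) = Add(Mul(Rational(1, 60), -153), -27179) = Add(Rational(-51, 20), -27179) = Rational(-543631, 20)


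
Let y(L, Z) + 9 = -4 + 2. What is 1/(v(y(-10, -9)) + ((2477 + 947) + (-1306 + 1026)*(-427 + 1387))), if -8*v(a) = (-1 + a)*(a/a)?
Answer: -2/530749 ≈ -3.7683e-6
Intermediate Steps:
y(L, Z) = -11 (y(L, Z) = -9 + (-4 + 2) = -9 - 2 = -11)
v(a) = ⅛ - a/8 (v(a) = -(-1 + a)*a/a/8 = -(-1 + a)/8 = ⅛ - a/8)
1/(v(y(-10, -9)) + ((2477 + 947) + (-1306 + 1026)*(-427 + 1387))) = 1/((⅛ - ⅛*(-11)) + ((2477 + 947) + (-1306 + 1026)*(-427 + 1387))) = 1/((⅛ + 11/8) + (3424 - 280*960)) = 1/(3/2 + (3424 - 268800)) = 1/(3/2 - 265376) = 1/(-530749/2) = -2/530749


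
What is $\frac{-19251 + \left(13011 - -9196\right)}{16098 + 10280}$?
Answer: $\frac{1478}{13189} \approx 0.11206$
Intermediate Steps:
$\frac{-19251 + \left(13011 - -9196\right)}{16098 + 10280} = \frac{-19251 + \left(13011 + 9196\right)}{26378} = \left(-19251 + 22207\right) \frac{1}{26378} = 2956 \cdot \frac{1}{26378} = \frac{1478}{13189}$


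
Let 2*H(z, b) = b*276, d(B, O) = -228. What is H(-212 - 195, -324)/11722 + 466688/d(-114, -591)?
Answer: -685088884/334077 ≈ -2050.7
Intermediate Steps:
H(z, b) = 138*b (H(z, b) = (b*276)/2 = (276*b)/2 = 138*b)
H(-212 - 195, -324)/11722 + 466688/d(-114, -591) = (138*(-324))/11722 + 466688/(-228) = -44712*1/11722 + 466688*(-1/228) = -22356/5861 - 116672/57 = -685088884/334077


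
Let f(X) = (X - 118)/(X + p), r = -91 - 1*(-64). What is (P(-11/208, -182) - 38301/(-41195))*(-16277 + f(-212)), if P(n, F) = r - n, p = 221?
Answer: 10910484032347/25705680 ≈ 4.2444e+5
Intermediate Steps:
r = -27 (r = -91 + 64 = -27)
P(n, F) = -27 - n
f(X) = (-118 + X)/(221 + X) (f(X) = (X - 118)/(X + 221) = (-118 + X)/(221 + X))
(P(-11/208, -182) - 38301/(-41195))*(-16277 + f(-212)) = ((-27 - (-11)/208) - 38301/(-41195))*(-16277 + (-118 - 212)/(221 - 212)) = ((-27 - (-11)/208) - 38301*(-1/41195))*(-16277 - 330/9) = ((-27 - 1*(-11/208)) + 38301/41195)*(-16277 + (1/9)*(-330)) = ((-27 + 11/208) + 38301/41195)*(-16277 - 110/3) = (-5605/208 + 38301/41195)*(-48941/3) = -222931367/8568560*(-48941/3) = 10910484032347/25705680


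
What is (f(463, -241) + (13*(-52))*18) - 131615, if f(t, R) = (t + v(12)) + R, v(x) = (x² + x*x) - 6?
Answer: -143279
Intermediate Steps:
v(x) = -6 + 2*x² (v(x) = (x² + x²) - 6 = 2*x² - 6 = -6 + 2*x²)
f(t, R) = 282 + R + t (f(t, R) = (t + (-6 + 2*12²)) + R = (t + (-6 + 2*144)) + R = (t + (-6 + 288)) + R = (t + 282) + R = (282 + t) + R = 282 + R + t)
(f(463, -241) + (13*(-52))*18) - 131615 = ((282 - 241 + 463) + (13*(-52))*18) - 131615 = (504 - 676*18) - 131615 = (504 - 12168) - 131615 = -11664 - 131615 = -143279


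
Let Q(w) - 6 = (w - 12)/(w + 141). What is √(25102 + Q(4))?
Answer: 2*√131973635/145 ≈ 158.45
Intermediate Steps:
Q(w) = 6 + (-12 + w)/(141 + w) (Q(w) = 6 + (w - 12)/(w + 141) = 6 + (-12 + w)/(141 + w))
√(25102 + Q(4)) = √(25102 + (834 + 7*4)/(141 + 4)) = √(25102 + (834 + 28)/145) = √(25102 + (1/145)*862) = √(25102 + 862/145) = √(3640652/145) = 2*√131973635/145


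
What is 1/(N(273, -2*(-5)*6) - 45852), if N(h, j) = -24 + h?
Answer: -1/45603 ≈ -2.1928e-5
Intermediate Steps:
1/(N(273, -2*(-5)*6) - 45852) = 1/((-24 + 273) - 45852) = 1/(249 - 45852) = 1/(-45603) = -1/45603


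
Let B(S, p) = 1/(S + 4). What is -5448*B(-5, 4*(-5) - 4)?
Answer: 5448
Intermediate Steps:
B(S, p) = 1/(4 + S)
-5448*B(-5, 4*(-5) - 4) = -5448/(4 - 5) = -5448/(-1) = -5448*(-1) = 5448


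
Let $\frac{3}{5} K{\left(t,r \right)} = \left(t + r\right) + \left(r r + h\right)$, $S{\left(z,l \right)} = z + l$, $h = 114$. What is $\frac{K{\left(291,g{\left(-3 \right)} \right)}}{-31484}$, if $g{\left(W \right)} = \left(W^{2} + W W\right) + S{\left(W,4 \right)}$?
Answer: $- \frac{3925}{94452} \approx -0.041556$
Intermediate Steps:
$S{\left(z,l \right)} = l + z$
$g{\left(W \right)} = 4 + W + 2 W^{2}$ ($g{\left(W \right)} = \left(W^{2} + W W\right) + \left(4 + W\right) = \left(W^{2} + W^{2}\right) + \left(4 + W\right) = 2 W^{2} + \left(4 + W\right) = 4 + W + 2 W^{2}$)
$K{\left(t,r \right)} = 190 + \frac{5 r}{3} + \frac{5 t}{3} + \frac{5 r^{2}}{3}$ ($K{\left(t,r \right)} = \frac{5 \left(\left(t + r\right) + \left(r r + 114\right)\right)}{3} = \frac{5 \left(\left(r + t\right) + \left(r^{2} + 114\right)\right)}{3} = \frac{5 \left(\left(r + t\right) + \left(114 + r^{2}\right)\right)}{3} = \frac{5 \left(114 + r + t + r^{2}\right)}{3} = 190 + \frac{5 r}{3} + \frac{5 t}{3} + \frac{5 r^{2}}{3}$)
$\frac{K{\left(291,g{\left(-3 \right)} \right)}}{-31484} = \frac{190 + \frac{5 \left(4 - 3 + 2 \left(-3\right)^{2}\right)}{3} + \frac{5}{3} \cdot 291 + \frac{5 \left(4 - 3 + 2 \left(-3\right)^{2}\right)^{2}}{3}}{-31484} = \left(190 + \frac{5 \left(4 - 3 + 2 \cdot 9\right)}{3} + 485 + \frac{5 \left(4 - 3 + 2 \cdot 9\right)^{2}}{3}\right) \left(- \frac{1}{31484}\right) = \left(190 + \frac{5 \left(4 - 3 + 18\right)}{3} + 485 + \frac{5 \left(4 - 3 + 18\right)^{2}}{3}\right) \left(- \frac{1}{31484}\right) = \left(190 + \frac{5}{3} \cdot 19 + 485 + \frac{5 \cdot 19^{2}}{3}\right) \left(- \frac{1}{31484}\right) = \left(190 + \frac{95}{3} + 485 + \frac{5}{3} \cdot 361\right) \left(- \frac{1}{31484}\right) = \left(190 + \frac{95}{3} + 485 + \frac{1805}{3}\right) \left(- \frac{1}{31484}\right) = \frac{3925}{3} \left(- \frac{1}{31484}\right) = - \frac{3925}{94452}$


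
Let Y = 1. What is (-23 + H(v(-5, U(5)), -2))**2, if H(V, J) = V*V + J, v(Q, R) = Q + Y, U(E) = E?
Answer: 81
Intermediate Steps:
v(Q, R) = 1 + Q (v(Q, R) = Q + 1 = 1 + Q)
H(V, J) = J + V**2 (H(V, J) = V**2 + J = J + V**2)
(-23 + H(v(-5, U(5)), -2))**2 = (-23 + (-2 + (1 - 5)**2))**2 = (-23 + (-2 + (-4)**2))**2 = (-23 + (-2 + 16))**2 = (-23 + 14)**2 = (-9)**2 = 81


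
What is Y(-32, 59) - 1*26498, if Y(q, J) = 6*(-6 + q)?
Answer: -26726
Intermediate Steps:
Y(q, J) = -36 + 6*q
Y(-32, 59) - 1*26498 = (-36 + 6*(-32)) - 1*26498 = (-36 - 192) - 26498 = -228 - 26498 = -26726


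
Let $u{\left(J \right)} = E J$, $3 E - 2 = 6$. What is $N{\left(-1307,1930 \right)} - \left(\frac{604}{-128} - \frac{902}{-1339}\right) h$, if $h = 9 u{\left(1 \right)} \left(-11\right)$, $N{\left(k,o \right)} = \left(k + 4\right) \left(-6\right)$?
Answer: $\frac{36153483}{5356} \approx 6750.1$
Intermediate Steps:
$E = \frac{8}{3}$ ($E = \frac{2}{3} + \frac{1}{3} \cdot 6 = \frac{2}{3} + 2 = \frac{8}{3} \approx 2.6667$)
$u{\left(J \right)} = \frac{8 J}{3}$
$N{\left(k,o \right)} = -24 - 6 k$ ($N{\left(k,o \right)} = \left(4 + k\right) \left(-6\right) = -24 - 6 k$)
$h = -264$ ($h = 9 \cdot \frac{8}{3} \cdot 1 \left(-11\right) = 9 \cdot \frac{8}{3} \left(-11\right) = 24 \left(-11\right) = -264$)
$N{\left(-1307,1930 \right)} - \left(\frac{604}{-128} - \frac{902}{-1339}\right) h = \left(-24 - -7842\right) - \left(\frac{604}{-128} - \frac{902}{-1339}\right) \left(-264\right) = \left(-24 + 7842\right) - \left(604 \left(- \frac{1}{128}\right) - - \frac{902}{1339}\right) \left(-264\right) = 7818 - \left(- \frac{151}{32} + \frac{902}{1339}\right) \left(-264\right) = 7818 - \left(- \frac{173325}{42848}\right) \left(-264\right) = 7818 - \frac{5719725}{5356} = \frac{36153483}{5356}$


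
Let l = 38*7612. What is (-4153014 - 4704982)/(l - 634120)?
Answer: 2214499/86216 ≈ 25.685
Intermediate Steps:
l = 289256
(-4153014 - 4704982)/(l - 634120) = (-4153014 - 4704982)/(289256 - 634120) = -8857996/(-344864) = -8857996*(-1/344864) = 2214499/86216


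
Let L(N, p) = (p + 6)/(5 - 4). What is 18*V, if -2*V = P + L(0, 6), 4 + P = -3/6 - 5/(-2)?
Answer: -90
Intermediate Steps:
L(N, p) = 6 + p (L(N, p) = (6 + p)/1 = (6 + p)*1 = 6 + p)
P = -2 (P = -4 + (-3/6 - 5/(-2)) = -4 + (-3*1/6 - 5*(-1/2)) = -4 + (-1/2 + 5/2) = -4 + 2 = -2)
V = -5 (V = -(-2 + (6 + 6))/2 = -(-2 + 12)/2 = -1/2*10 = -5)
18*V = 18*(-5) = -90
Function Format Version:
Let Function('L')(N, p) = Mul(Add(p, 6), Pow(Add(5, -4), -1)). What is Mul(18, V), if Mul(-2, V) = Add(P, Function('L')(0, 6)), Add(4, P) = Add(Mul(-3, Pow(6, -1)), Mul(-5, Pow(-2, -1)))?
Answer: -90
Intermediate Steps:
Function('L')(N, p) = Add(6, p) (Function('L')(N, p) = Mul(Add(6, p), Pow(1, -1)) = Mul(Add(6, p), 1) = Add(6, p))
P = -2 (P = Add(-4, Add(Mul(-3, Pow(6, -1)), Mul(-5, Pow(-2, -1)))) = Add(-4, Add(Mul(-3, Rational(1, 6)), Mul(-5, Rational(-1, 2)))) = Add(-4, Add(Rational(-1, 2), Rational(5, 2))) = Add(-4, 2) = -2)
V = -5 (V = Mul(Rational(-1, 2), Add(-2, Add(6, 6))) = Mul(Rational(-1, 2), Add(-2, 12)) = Mul(Rational(-1, 2), 10) = -5)
Mul(18, V) = Mul(18, -5) = -90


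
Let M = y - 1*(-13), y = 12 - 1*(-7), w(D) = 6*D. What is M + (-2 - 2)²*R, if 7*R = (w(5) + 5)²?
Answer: 2832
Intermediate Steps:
R = 175 (R = (6*5 + 5)²/7 = (30 + 5)²/7 = (⅐)*35² = (⅐)*1225 = 175)
y = 19 (y = 12 + 7 = 19)
M = 32 (M = 19 - 1*(-13) = 19 + 13 = 32)
M + (-2 - 2)²*R = 32 + (-2 - 2)²*175 = 32 + (-4)²*175 = 32 + 16*175 = 32 + 2800 = 2832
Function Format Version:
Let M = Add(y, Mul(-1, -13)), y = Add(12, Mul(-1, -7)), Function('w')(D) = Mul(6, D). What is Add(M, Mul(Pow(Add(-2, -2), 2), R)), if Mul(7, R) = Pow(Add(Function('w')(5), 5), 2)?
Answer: 2832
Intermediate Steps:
R = 175 (R = Mul(Rational(1, 7), Pow(Add(Mul(6, 5), 5), 2)) = Mul(Rational(1, 7), Pow(Add(30, 5), 2)) = Mul(Rational(1, 7), Pow(35, 2)) = Mul(Rational(1, 7), 1225) = 175)
y = 19 (y = Add(12, 7) = 19)
M = 32 (M = Add(19, Mul(-1, -13)) = Add(19, 13) = 32)
Add(M, Mul(Pow(Add(-2, -2), 2), R)) = Add(32, Mul(Pow(Add(-2, -2), 2), 175)) = Add(32, Mul(Pow(-4, 2), 175)) = Add(32, Mul(16, 175)) = Add(32, 2800) = 2832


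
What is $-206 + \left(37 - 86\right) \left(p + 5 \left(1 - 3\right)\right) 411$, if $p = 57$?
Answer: $-946739$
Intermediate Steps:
$-206 + \left(37 - 86\right) \left(p + 5 \left(1 - 3\right)\right) 411 = -206 + \left(37 - 86\right) \left(57 + 5 \left(1 - 3\right)\right) 411 = -206 + - 49 \left(57 + 5 \left(-2\right)\right) 411 = -206 + - 49 \left(57 - 10\right) 411 = -206 + \left(-49\right) 47 \cdot 411 = -206 - 946533 = -946739$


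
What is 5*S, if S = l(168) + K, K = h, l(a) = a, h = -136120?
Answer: -679760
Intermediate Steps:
K = -136120
S = -135952 (S = 168 - 136120 = -135952)
5*S = 5*(-135952) = -679760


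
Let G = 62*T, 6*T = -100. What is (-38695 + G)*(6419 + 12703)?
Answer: -759685190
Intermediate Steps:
T = -50/3 (T = (⅙)*(-100) = -50/3 ≈ -16.667)
G = -3100/3 (G = 62*(-50/3) = -3100/3 ≈ -1033.3)
(-38695 + G)*(6419 + 12703) = (-38695 - 3100/3)*(6419 + 12703) = -119185/3*19122 = -759685190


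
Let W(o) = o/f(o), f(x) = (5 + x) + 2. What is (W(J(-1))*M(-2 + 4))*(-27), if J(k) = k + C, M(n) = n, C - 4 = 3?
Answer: -324/13 ≈ -24.923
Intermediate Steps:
C = 7 (C = 4 + 3 = 7)
f(x) = 7 + x
J(k) = 7 + k (J(k) = k + 7 = 7 + k)
W(o) = o/(7 + o)
(W(J(-1))*M(-2 + 4))*(-27) = (((7 - 1)/(7 + (7 - 1)))*(-2 + 4))*(-27) = ((6/(7 + 6))*2)*(-27) = ((6/13)*2)*(-27) = (12/13)*(-27) = -324/13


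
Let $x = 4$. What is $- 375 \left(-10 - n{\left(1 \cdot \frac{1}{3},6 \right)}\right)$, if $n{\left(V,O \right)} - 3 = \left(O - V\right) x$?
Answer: $13375$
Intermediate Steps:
$n{\left(V,O \right)} = 3 - 4 V + 4 O$ ($n{\left(V,O \right)} = 3 + \left(O - V\right) 4 = 3 + \left(- 4 V + 4 O\right) = 3 - 4 V + 4 O$)
$- 375 \left(-10 - n{\left(1 \cdot \frac{1}{3},6 \right)}\right) = - 375 \left(-10 - \left(3 - 4 \cdot 1 \cdot \frac{1}{3} + 4 \cdot 6\right)\right) = - 375 \left(-10 - \left(3 - 4 \cdot 1 \cdot \frac{1}{3} + 24\right)\right) = - 375 \left(-10 - \left(3 - \frac{4}{3} + 24\right)\right) = - 375 \left(-10 - \frac{77}{3}\right) = \left(-375\right) \left(- \frac{107}{3}\right) = 13375$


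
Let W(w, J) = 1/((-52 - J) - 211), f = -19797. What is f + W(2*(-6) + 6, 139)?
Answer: -7958395/402 ≈ -19797.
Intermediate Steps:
W(w, J) = 1/(-263 - J)
f + W(2*(-6) + 6, 139) = -19797 - 1/(263 + 139) = -19797 - 1/402 = -7958395/402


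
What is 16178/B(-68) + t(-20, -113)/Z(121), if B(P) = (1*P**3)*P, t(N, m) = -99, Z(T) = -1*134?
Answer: 529731019/716276096 ≈ 0.73956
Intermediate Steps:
Z(T) = -134
B(P) = P**4 (B(P) = P**3*P = P**4)
16178/B(-68) + t(-20, -113)/Z(121) = 16178/((-68)**4) - 99/(-134) = 16178/21381376 - 99*(-1/134) = 16178*(1/21381376) + 99/134 = 8089/10690688 + 99/134 = 529731019/716276096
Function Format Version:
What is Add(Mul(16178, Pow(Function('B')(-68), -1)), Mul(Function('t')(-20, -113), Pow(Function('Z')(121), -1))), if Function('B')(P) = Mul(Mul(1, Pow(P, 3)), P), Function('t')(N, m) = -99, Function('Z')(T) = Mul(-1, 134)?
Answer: Rational(529731019, 716276096) ≈ 0.73956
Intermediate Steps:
Function('Z')(T) = -134
Function('B')(P) = Pow(P, 4) (Function('B')(P) = Mul(Pow(P, 3), P) = Pow(P, 4))
Add(Mul(16178, Pow(Function('B')(-68), -1)), Mul(Function('t')(-20, -113), Pow(Function('Z')(121), -1))) = Add(Mul(16178, Pow(Pow(-68, 4), -1)), Mul(-99, Pow(-134, -1))) = Add(Mul(16178, Pow(21381376, -1)), Mul(-99, Rational(-1, 134))) = Add(Mul(16178, Rational(1, 21381376)), Rational(99, 134)) = Add(Rational(8089, 10690688), Rational(99, 134)) = Rational(529731019, 716276096)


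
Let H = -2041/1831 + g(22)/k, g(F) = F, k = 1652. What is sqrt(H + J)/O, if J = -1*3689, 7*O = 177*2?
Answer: I*sqrt(8440634224180354)/76484532 ≈ 1.2012*I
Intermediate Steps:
O = 354/7 (O = (177*2)/7 = (1/7)*354 = 354/7 ≈ 50.571)
J = -3689
H = -1665725/1512406 (H = -2041/1831 + 22/1652 = -2041*1/1831 + 22*(1/1652) = -2041/1831 + 11/826 = -1665725/1512406 ≈ -1.1014)
sqrt(H + J)/O = sqrt(-1665725/1512406 - 3689)/(354/7) = sqrt(-5580931459/1512406)*(7/354) = (I*sqrt(8440634224180354)/1512406)*(7/354) = I*sqrt(8440634224180354)/76484532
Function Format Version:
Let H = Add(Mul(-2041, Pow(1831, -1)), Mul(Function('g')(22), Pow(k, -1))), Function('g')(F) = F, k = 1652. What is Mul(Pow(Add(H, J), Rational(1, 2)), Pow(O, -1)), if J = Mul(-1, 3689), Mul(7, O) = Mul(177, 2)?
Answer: Mul(Rational(1, 76484532), I, Pow(8440634224180354, Rational(1, 2))) ≈ Mul(1.2012, I)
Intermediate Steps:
O = Rational(354, 7) (O = Mul(Rational(1, 7), Mul(177, 2)) = Mul(Rational(1, 7), 354) = Rational(354, 7) ≈ 50.571)
J = -3689
H = Rational(-1665725, 1512406) (H = Add(Mul(-2041, Pow(1831, -1)), Mul(22, Pow(1652, -1))) = Add(Mul(-2041, Rational(1, 1831)), Mul(22, Rational(1, 1652))) = Add(Rational(-2041, 1831), Rational(11, 826)) = Rational(-1665725, 1512406) ≈ -1.1014)
Mul(Pow(Add(H, J), Rational(1, 2)), Pow(O, -1)) = Mul(Pow(Add(Rational(-1665725, 1512406), -3689), Rational(1, 2)), Pow(Rational(354, 7), -1)) = Mul(Pow(Rational(-5580931459, 1512406), Rational(1, 2)), Rational(7, 354)) = Mul(Mul(Rational(1, 1512406), I, Pow(8440634224180354, Rational(1, 2))), Rational(7, 354)) = Mul(Rational(1, 76484532), I, Pow(8440634224180354, Rational(1, 2)))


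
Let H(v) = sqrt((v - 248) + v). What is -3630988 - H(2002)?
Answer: -3630988 - 2*sqrt(939) ≈ -3.6310e+6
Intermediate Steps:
H(v) = sqrt(-248 + 2*v) (H(v) = sqrt((-248 + v) + v) = sqrt(-248 + 2*v))
-3630988 - H(2002) = -3630988 - sqrt(-248 + 2*2002) = -3630988 - sqrt(-248 + 4004) = -3630988 - sqrt(3756) = -3630988 - 2*sqrt(939)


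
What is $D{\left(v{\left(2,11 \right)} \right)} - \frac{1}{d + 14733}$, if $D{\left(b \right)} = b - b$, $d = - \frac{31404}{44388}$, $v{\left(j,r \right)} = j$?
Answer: $- \frac{3699}{54494750} \approx -6.7878 \cdot 10^{-5}$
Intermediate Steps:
$d = - \frac{2617}{3699}$ ($d = \left(-31404\right) \frac{1}{44388} = - \frac{2617}{3699} \approx -0.70749$)
$D{\left(b \right)} = 0$
$D{\left(v{\left(2,11 \right)} \right)} - \frac{1}{d + 14733} = 0 - \frac{1}{- \frac{2617}{3699} + 14733} = 0 - \frac{1}{\frac{54494750}{3699}} = 0 - \frac{3699}{54494750} = - \frac{3699}{54494750}$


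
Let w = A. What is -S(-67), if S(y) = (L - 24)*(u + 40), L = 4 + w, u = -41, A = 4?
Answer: -16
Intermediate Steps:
w = 4
L = 8 (L = 4 + 4 = 8)
S(y) = 16 (S(y) = (8 - 24)*(-41 + 40) = -16*(-1) = 16)
-S(-67) = -1*16 = -16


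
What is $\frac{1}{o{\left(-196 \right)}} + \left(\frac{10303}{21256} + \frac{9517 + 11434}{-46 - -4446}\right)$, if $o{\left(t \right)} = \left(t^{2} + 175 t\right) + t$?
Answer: $\frac{375685691}{71606150} \approx 5.2466$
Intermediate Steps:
$o{\left(t \right)} = t^{2} + 176 t$
$\frac{1}{o{\left(-196 \right)}} + \left(\frac{10303}{21256} + \frac{9517 + 11434}{-46 - -4446}\right) = \frac{1}{\left(-196\right) \left(176 - 196\right)} + \left(\frac{10303}{21256} + \frac{9517 + 11434}{-46 - -4446}\right) = \frac{1}{\left(-196\right) \left(-20\right)} + \left(10303 \cdot \frac{1}{21256} + \frac{20951}{-46 + 4446}\right) = \frac{1}{3920} + \left(\frac{10303}{21256} + \frac{20951}{4400}\right) = \frac{1}{3920} + \frac{61333457}{11690800} = \frac{375685691}{71606150}$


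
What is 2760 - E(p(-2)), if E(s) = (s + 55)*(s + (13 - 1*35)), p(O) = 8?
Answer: 3642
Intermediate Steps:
E(s) = (-22 + s)*(55 + s) (E(s) = (55 + s)*(s + (13 - 35)) = (55 + s)*(s - 22) = (55 + s)*(-22 + s) = (-22 + s)*(55 + s))
2760 - E(p(-2)) = 2760 - (-1210 + 8**2 + 33*8) = 2760 - (-1210 + 64 + 264) = 2760 - 1*(-882) = 2760 + 882 = 3642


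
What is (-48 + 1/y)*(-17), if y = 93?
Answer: 75871/93 ≈ 815.82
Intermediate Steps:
(-48 + 1/y)*(-17) = (-48 + 1/93)*(-17) = -4463/93*(-17) = 75871/93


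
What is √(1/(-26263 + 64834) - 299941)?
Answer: I*√446228836661010/38571 ≈ 547.67*I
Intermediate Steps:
√(1/(-26263 + 64834) - 299941) = √(1/38571 - 299941) = √(-11569024310/38571) = I*√446228836661010/38571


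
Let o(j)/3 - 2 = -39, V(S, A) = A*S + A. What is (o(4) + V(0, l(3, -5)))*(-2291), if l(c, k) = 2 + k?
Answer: 261174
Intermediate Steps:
V(S, A) = A + A*S
o(j) = -111 (o(j) = 6 + 3*(-39) = 6 - 117 = -111)
(o(4) + V(0, l(3, -5)))*(-2291) = (-111 + (2 - 5)*(1 + 0))*(-2291) = (-111 - 3*1)*(-2291) = (-111 - 3)*(-2291) = -114*(-2291) = 261174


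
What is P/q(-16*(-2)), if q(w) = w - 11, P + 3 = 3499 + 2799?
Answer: 6295/21 ≈ 299.76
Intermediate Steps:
P = 6295 (P = -3 + (3499 + 2799) = -3 + 6298 = 6295)
q(w) = -11 + w
P/q(-16*(-2)) = 6295/(-11 - 16*(-2)) = 6295/(-11 + 32) = 6295/21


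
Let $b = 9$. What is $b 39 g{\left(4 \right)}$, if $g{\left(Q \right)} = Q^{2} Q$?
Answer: $22464$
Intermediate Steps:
$g{\left(Q \right)} = Q^{3}$
$b 39 g{\left(4 \right)} = 9 \cdot 39 \cdot 4^{3} = 351 \cdot 64 = 22464$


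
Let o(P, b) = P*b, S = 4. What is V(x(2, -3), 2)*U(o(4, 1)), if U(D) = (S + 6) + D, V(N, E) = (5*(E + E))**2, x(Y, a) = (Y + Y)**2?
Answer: 5600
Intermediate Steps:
x(Y, a) = 4*Y**2 (x(Y, a) = (2*Y)**2 = 4*Y**2)
V(N, E) = 100*E**2 (V(N, E) = (5*(2*E))**2 = (10*E)**2 = 100*E**2)
U(D) = 10 + D (U(D) = (4 + 6) + D = 10 + D)
V(x(2, -3), 2)*U(o(4, 1)) = (100*2**2)*(10 + 4*1) = (100*4)*(10 + 4) = 400*14 = 5600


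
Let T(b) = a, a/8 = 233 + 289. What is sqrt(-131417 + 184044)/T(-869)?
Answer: sqrt(52627)/4176 ≈ 0.054934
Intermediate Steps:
a = 4176 (a = 8*(233 + 289) = 8*522 = 4176)
T(b) = 4176
sqrt(-131417 + 184044)/T(-869) = sqrt(-131417 + 184044)/4176 = sqrt(52627)*(1/4176) = sqrt(52627)/4176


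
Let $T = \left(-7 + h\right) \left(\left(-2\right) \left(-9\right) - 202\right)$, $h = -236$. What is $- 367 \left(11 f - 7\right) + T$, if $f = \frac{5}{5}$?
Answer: $43244$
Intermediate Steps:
$T = 44712$ ($T = \left(-7 - 236\right) \left(\left(-2\right) \left(-9\right) - 202\right) = - 243 \left(18 - 202\right) = \left(-243\right) \left(-184\right) = 44712$)
$f = 1$ ($f = 5 \cdot \frac{1}{5} = 1$)
$- 367 \left(11 f - 7\right) + T = - 367 \left(11 \cdot 1 - 7\right) + 44712 = - 367 \left(11 - 7\right) + 44712 = \left(-367\right) 4 + 44712 = -1468 + 44712 = 43244$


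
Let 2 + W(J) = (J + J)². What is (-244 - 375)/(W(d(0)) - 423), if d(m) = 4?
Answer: 619/361 ≈ 1.7147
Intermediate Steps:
W(J) = -2 + 4*J² (W(J) = -2 + (J + J)² = -2 + (2*J)² = -2 + 4*J²)
(-244 - 375)/(W(d(0)) - 423) = (-244 - 375)/((-2 + 4*4²) - 423) = -619/((-2 + 4*16) - 423) = -619/((-2 + 64) - 423) = -619/(62 - 423) = -619/(-361) = -619*(-1/361) = 619/361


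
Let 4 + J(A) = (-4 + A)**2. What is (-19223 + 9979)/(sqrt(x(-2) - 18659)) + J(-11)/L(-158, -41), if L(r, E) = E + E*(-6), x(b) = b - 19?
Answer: 221/205 + 2311*I*sqrt(4670)/2335 ≈ 1.078 + 67.635*I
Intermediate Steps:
x(b) = -19 + b
L(r, E) = -5*E (L(r, E) = E - 6*E = -5*E)
J(A) = -4 + (-4 + A)**2
(-19223 + 9979)/(sqrt(x(-2) - 18659)) + J(-11)/L(-158, -41) = (-19223 + 9979)/(sqrt((-19 - 2) - 18659)) + (-4 + (-4 - 11)**2)/((-5*(-41))) = -9244/sqrt(-21 - 18659) + (-4 + (-15)**2)/205 = -9244*(-I*sqrt(4670)/9340) + (-4 + 225)*(1/205) = -9244*(-I*sqrt(4670)/9340) + 221*(1/205) = -(-2311)*I*sqrt(4670)/2335 + 221/205 = 2311*I*sqrt(4670)/2335 + 221/205 = 221/205 + 2311*I*sqrt(4670)/2335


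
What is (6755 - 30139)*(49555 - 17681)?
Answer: -745341616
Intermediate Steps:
(6755 - 30139)*(49555 - 17681) = -23384*31874 = -745341616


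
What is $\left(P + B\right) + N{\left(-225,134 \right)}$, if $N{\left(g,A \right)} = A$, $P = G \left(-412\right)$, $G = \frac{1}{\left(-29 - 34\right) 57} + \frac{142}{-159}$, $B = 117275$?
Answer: $\frac{22415684231}{190323} \approx 1.1778 \cdot 10^{5}$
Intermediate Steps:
$G = - \frac{170027}{190323}$ ($G = \frac{1}{-63} \cdot \frac{1}{57} + 142 \left(- \frac{1}{159}\right) = \left(- \frac{1}{63}\right) \frac{1}{57} - \frac{142}{159} = - \frac{1}{3591} - \frac{142}{159} = - \frac{170027}{190323} \approx -0.89336$)
$P = \frac{70051124}{190323}$ ($P = \left(- \frac{170027}{190323}\right) \left(-412\right) = \frac{70051124}{190323} \approx 368.06$)
$\left(P + B\right) + N{\left(-225,134 \right)} = \left(\frac{70051124}{190323} + 117275\right) + 134 = \frac{22390180949}{190323} + 134 = \frac{22415684231}{190323}$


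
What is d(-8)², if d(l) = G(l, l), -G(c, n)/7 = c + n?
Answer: 12544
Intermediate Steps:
G(c, n) = -7*c - 7*n (G(c, n) = -7*(c + n) = -7*c - 7*n)
d(l) = -14*l (d(l) = -7*l - 7*l = -14*l)
d(-8)² = (-14*(-8))² = 112² = 12544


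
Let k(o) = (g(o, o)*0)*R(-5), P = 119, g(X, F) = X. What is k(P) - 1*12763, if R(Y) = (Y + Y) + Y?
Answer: -12763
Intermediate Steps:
R(Y) = 3*Y (R(Y) = 2*Y + Y = 3*Y)
k(o) = 0 (k(o) = (o*0)*(3*(-5)) = 0*(-15) = 0)
k(P) - 1*12763 = 0 - 1*12763 = 0 - 12763 = -12763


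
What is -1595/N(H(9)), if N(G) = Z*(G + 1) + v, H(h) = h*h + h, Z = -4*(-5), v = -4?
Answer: -1595/1816 ≈ -0.87830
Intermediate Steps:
Z = 20
H(h) = h + h² (H(h) = h² + h = h + h²)
N(G) = 16 + 20*G (N(G) = 20*(G + 1) - 4 = 20*(1 + G) - 4 = (20 + 20*G) - 4 = 16 + 20*G)
-1595/N(H(9)) = -1595/(16 + 20*(9*(1 + 9))) = -1595/(16 + 20*(9*10)) = -1595/(16 + 20*90) = -1595/(16 + 1800) = -1595/1816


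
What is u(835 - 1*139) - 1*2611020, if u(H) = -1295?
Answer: -2612315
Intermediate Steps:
u(835 - 1*139) - 1*2611020 = -1295 - 1*2611020 = -1295 - 2611020 = -2612315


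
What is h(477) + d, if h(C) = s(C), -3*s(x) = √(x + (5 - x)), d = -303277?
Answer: -303277 - √5/3 ≈ -3.0328e+5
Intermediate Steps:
s(x) = -√5/3 (s(x) = -√(x + (5 - x))/3 = -√5/3)
h(C) = -√5/3
h(477) + d = -√5/3 - 303277 = -303277 - √5/3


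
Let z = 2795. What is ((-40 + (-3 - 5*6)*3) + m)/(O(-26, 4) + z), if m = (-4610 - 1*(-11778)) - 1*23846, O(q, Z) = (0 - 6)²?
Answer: -16817/2831 ≈ -5.9403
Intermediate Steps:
O(q, Z) = 36 (O(q, Z) = (-6)² = 36)
m = -16678 (m = (-4610 + 11778) - 23846 = 7168 - 23846 = -16678)
((-40 + (-3 - 5*6)*3) + m)/(O(-26, 4) + z) = ((-40 + (-3 - 5*6)*3) - 16678)/(36 + 2795) = ((-40 + (-3 - 30)*3) - 16678)/2831 = ((-40 - 33*3) - 16678)*(1/2831) = ((-40 - 99) - 16678)*(1/2831) = (-139 - 16678)*(1/2831) = -16817*1/2831 = -16817/2831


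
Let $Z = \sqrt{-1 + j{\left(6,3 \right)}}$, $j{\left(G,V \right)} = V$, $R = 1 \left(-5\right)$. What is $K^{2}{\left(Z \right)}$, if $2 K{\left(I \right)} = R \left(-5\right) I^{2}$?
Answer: $625$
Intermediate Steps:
$R = -5$
$Z = \sqrt{2}$ ($Z = \sqrt{-1 + 3} = \sqrt{2} \approx 1.4142$)
$K{\left(I \right)} = \frac{25 I^{2}}{2}$ ($K{\left(I \right)} = \frac{\left(-5\right) \left(-5\right) I^{2}}{2} = \frac{25 I^{2}}{2}$)
$K^{2}{\left(Z \right)} = \left(\frac{25 \left(\sqrt{2}\right)^{2}}{2}\right)^{2} = \left(\frac{25}{2} \cdot 2\right)^{2} = 25^{2} = 625$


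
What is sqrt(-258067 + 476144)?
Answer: sqrt(218077) ≈ 466.99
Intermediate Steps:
sqrt(-258067 + 476144) = sqrt(218077)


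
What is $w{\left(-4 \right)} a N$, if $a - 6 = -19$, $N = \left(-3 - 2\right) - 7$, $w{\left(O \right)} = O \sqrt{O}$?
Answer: $- 1248 i \approx - 1248.0 i$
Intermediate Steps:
$w{\left(O \right)} = O^{\frac{3}{2}}$
$N = -12$ ($N = \left(-3 - 2\right) - 7 = -5 - 7 = -12$)
$a = -13$ ($a = 6 - 19 = -13$)
$w{\left(-4 \right)} a N = \left(-4\right)^{\frac{3}{2}} \left(-13\right) \left(-12\right) = - 8 i \left(-13\right) \left(-12\right) = 104 i \left(-12\right) = - 1248 i$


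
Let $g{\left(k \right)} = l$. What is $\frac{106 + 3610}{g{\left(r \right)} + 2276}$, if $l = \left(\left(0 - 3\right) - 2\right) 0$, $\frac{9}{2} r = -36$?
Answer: $\frac{929}{569} \approx 1.6327$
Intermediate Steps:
$r = -8$ ($r = \frac{2}{9} \left(-36\right) = -8$)
$l = 0$ ($l = \left(\left(0 - 3\right) - 2\right) 0 = \left(-3 - 2\right) 0 = \left(-5\right) 0 = 0$)
$g{\left(k \right)} = 0$
$\frac{106 + 3610}{g{\left(r \right)} + 2276} = \frac{106 + 3610}{0 + 2276} = \frac{3716}{2276} = 3716 \cdot \frac{1}{2276} = \frac{929}{569}$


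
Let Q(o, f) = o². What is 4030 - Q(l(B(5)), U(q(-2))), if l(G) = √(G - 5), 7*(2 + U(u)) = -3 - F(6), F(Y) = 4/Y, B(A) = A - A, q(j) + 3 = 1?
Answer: 4035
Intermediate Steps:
q(j) = -2 (q(j) = -3 + 1 = -2)
B(A) = 0
U(u) = -53/21 (U(u) = -2 + (-3 - 4/6)/7 = -2 + (-3 - 1*⅔)/7 = -2 + (-3 - ⅔)/7 = -2 + (⅐)*(-11/3) = -2 - 11/21 = -53/21)
l(G) = √(-5 + G)
4030 - Q(l(B(5)), U(q(-2))) = 4030 - (√(-5 + 0))² = 4030 - (√(-5))² = 4030 - (I*√5)² = 4030 - 1*(-5) = 4030 + 5 = 4035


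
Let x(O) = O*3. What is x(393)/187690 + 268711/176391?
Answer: 50642332579/33106826790 ≈ 1.5297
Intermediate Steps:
x(O) = 3*O
x(393)/187690 + 268711/176391 = (3*393)/187690 + 268711/176391 = 1179*(1/187690) + 268711*(1/176391) = 1179/187690 + 268711/176391 = 50642332579/33106826790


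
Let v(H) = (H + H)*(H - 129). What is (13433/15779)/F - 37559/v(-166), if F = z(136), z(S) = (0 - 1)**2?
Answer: 722984559/1545395260 ≈ 0.46783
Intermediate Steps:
z(S) = 1 (z(S) = (-1)**2 = 1)
v(H) = 2*H*(-129 + H) (v(H) = (2*H)*(-129 + H) = 2*H*(-129 + H))
F = 1
(13433/15779)/F - 37559/v(-166) = (13433/15779)/1 - 37559*(-1/(332*(-129 - 166))) = (13433*(1/15779))*1 - 37559/(2*(-166)*(-295)) = (13433/15779)*1 - 37559/97940 = 13433/15779 - 37559*1/97940 = 13433/15779 - 37559/97940 = 722984559/1545395260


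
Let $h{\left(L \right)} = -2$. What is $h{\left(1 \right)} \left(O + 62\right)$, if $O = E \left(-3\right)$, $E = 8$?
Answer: $-76$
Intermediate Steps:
$O = -24$ ($O = 8 \left(-3\right) = -24$)
$h{\left(1 \right)} \left(O + 62\right) = - 2 \left(-24 + 62\right) = \left(-2\right) 38 = -76$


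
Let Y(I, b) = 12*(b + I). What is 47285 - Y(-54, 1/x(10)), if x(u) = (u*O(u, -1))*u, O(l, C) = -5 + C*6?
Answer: 13181578/275 ≈ 47933.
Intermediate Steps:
O(l, C) = -5 + 6*C
x(u) = -11*u**2 (x(u) = (u*(-5 + 6*(-1)))*u = (u*(-5 - 6))*u = (u*(-11))*u = (-11*u)*u = -11*u**2)
Y(I, b) = 12*I + 12*b (Y(I, b) = 12*(I + b) = 12*I + 12*b)
47285 - Y(-54, 1/x(10)) = 47285 - (12*(-54) + 12/((-11*10**2))) = 47285 - (-648 + 12/((-11*100))) = 47285 - (-648 + 12/(-1100)) = 47285 - (-648 + 12*(-1/1100)) = 47285 - (-648 - 3/275) = 47285 - 1*(-178203/275) = 47285 + 178203/275 = 13181578/275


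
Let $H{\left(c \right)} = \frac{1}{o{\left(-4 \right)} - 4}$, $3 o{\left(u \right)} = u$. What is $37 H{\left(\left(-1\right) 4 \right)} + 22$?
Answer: $\frac{241}{16} \approx 15.063$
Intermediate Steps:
$o{\left(u \right)} = \frac{u}{3}$
$H{\left(c \right)} = - \frac{3}{16}$ ($H{\left(c \right)} = \frac{1}{\frac{1}{3} \left(-4\right) - 4} = \frac{1}{- \frac{4}{3} - 4} = \frac{1}{- \frac{16}{3}} = - \frac{3}{16}$)
$37 H{\left(\left(-1\right) 4 \right)} + 22 = 37 \left(- \frac{3}{16}\right) + 22 = - \frac{111}{16} + 22 = \frac{241}{16}$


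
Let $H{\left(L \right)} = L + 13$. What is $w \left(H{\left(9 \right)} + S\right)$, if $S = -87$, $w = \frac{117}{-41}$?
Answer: $\frac{7605}{41} \approx 185.49$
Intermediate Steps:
$w = - \frac{117}{41}$ ($w = 117 \left(- \frac{1}{41}\right) = - \frac{117}{41} \approx -2.8537$)
$H{\left(L \right)} = 13 + L$
$w \left(H{\left(9 \right)} + S\right) = - \frac{117 \left(\left(13 + 9\right) - 87\right)}{41} = - \frac{117 \left(22 - 87\right)}{41} = \left(- \frac{117}{41}\right) \left(-65\right) = \frac{7605}{41}$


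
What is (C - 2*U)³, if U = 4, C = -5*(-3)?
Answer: 343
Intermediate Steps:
C = 15
(C - 2*U)³ = (15 - 2*4)³ = (15 - 8)³ = 7³ = 343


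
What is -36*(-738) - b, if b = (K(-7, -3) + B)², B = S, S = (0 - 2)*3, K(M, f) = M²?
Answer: 24719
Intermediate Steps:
S = -6 (S = -2*3 = -6)
B = -6
b = 1849 (b = ((-7)² - 6)² = (49 - 6)² = 43² = 1849)
-36*(-738) - b = -36*(-738) - 1*1849 = 26568 - 1849 = 24719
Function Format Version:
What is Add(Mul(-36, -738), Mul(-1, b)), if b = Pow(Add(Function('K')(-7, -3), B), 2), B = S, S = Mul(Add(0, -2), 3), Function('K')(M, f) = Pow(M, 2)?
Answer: 24719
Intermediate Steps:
S = -6 (S = Mul(-2, 3) = -6)
B = -6
b = 1849 (b = Pow(Add(Pow(-7, 2), -6), 2) = Pow(Add(49, -6), 2) = Pow(43, 2) = 1849)
Add(Mul(-36, -738), Mul(-1, b)) = Add(Mul(-36, -738), Mul(-1, 1849)) = Add(26568, -1849) = 24719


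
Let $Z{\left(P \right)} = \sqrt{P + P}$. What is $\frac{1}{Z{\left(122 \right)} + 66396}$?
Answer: $\frac{16599}{1102107143} - \frac{\sqrt{61}}{2204214286} \approx 1.5058 \cdot 10^{-5}$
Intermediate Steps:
$Z{\left(P \right)} = \sqrt{2} \sqrt{P}$ ($Z{\left(P \right)} = \sqrt{2 P} = \sqrt{2} \sqrt{P}$)
$\frac{1}{Z{\left(122 \right)} + 66396} = \frac{1}{\sqrt{2} \sqrt{122} + 66396} = \frac{1}{2 \sqrt{61} + 66396} = \frac{1}{66396 + 2 \sqrt{61}}$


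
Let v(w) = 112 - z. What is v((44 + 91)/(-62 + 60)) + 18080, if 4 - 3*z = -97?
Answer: 54475/3 ≈ 18158.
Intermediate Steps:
z = 101/3 (z = 4/3 - ⅓*(-97) = 4/3 + 97/3 = 101/3 ≈ 33.667)
v(w) = 235/3 (v(w) = 112 - 1*101/3 = 112 - 101/3 = 235/3)
v((44 + 91)/(-62 + 60)) + 18080 = 235/3 + 18080 = 54475/3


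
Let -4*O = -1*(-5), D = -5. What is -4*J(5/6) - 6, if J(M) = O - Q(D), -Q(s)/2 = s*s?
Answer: -201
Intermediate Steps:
O = -5/4 (O = -(-1)*(-5)/4 = -1/4*5 = -5/4 ≈ -1.2500)
Q(s) = -2*s**2 (Q(s) = -2*s*s = -2*s**2)
J(M) = 195/4 (J(M) = -5/4 - (-2)*(-5)**2 = -5/4 - (-2)*25 = -5/4 - 1*(-50) = -5/4 + 50 = 195/4)
-4*J(5/6) - 6 = -4*195/4 - 6 = -195 - 6 = -201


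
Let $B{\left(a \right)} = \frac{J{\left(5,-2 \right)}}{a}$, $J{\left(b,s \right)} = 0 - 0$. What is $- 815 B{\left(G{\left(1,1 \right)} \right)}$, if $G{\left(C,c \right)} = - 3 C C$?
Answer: $0$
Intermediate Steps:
$J{\left(b,s \right)} = 0$ ($J{\left(b,s \right)} = 0 + 0 = 0$)
$G{\left(C,c \right)} = - 3 C^{2}$
$B{\left(a \right)} = 0$ ($B{\left(a \right)} = \frac{0}{a} = 0$)
$- 815 B{\left(G{\left(1,1 \right)} \right)} = - 815 \cdot 0 = \left(-1\right) 0 = 0$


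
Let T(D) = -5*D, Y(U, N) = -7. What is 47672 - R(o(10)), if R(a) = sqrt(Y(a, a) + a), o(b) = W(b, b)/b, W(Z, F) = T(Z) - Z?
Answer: 47672 - I*sqrt(13) ≈ 47672.0 - 3.6056*I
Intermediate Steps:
W(Z, F) = -6*Z (W(Z, F) = -5*Z - Z = -6*Z)
o(b) = -6 (o(b) = (-6*b)/b = -6)
R(a) = sqrt(-7 + a)
47672 - R(o(10)) = 47672 - sqrt(-7 - 6) = 47672 - sqrt(-13) = 47672 - I*sqrt(13)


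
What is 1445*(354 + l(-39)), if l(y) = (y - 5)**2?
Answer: 3309050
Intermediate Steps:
l(y) = (-5 + y)**2
1445*(354 + l(-39)) = 1445*(354 + (-5 - 39)**2) = 1445*(354 + (-44)**2) = 1445*(354 + 1936) = 1445*2290 = 3309050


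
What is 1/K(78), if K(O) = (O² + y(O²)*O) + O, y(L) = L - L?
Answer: 1/6162 ≈ 0.00016229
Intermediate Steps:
y(L) = 0
K(O) = O + O² (K(O) = (O² + 0*O) + O = (O² + 0) + O = O² + O = O + O²)
1/K(78) = 1/(78*(1 + 78)) = 1/(78*79) = 1/6162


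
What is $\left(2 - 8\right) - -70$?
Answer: $64$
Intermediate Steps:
$\left(2 - 8\right) - -70 = \left(2 - 8\right) + 70 = -6 + 70 = 64$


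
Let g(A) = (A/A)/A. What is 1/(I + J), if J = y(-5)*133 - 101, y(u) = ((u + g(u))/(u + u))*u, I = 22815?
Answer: 5/111841 ≈ 4.4706e-5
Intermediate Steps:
g(A) = 1/A
y(u) = u/2 + 1/(2*u) (y(u) = ((u + 1/u)/(u + u))*u = ((u + 1/u)/((2*u)))*u = ((u + 1/u)*(1/(2*u)))*u = ((u + 1/u)/(2*u))*u = u/2 + 1/(2*u))
J = -2234/5 (J = ((½)*(1 + (-5)²)/(-5))*133 - 101 = ((½)*(-⅕)*(1 + 25))*133 - 101 = ((½)*(-⅕)*26)*133 - 101 = -13/5*133 - 101 = -1729/5 - 101 = -2234/5 ≈ -446.80)
1/(I + J) = 1/(22815 - 2234/5) = 1/(111841/5) = 5/111841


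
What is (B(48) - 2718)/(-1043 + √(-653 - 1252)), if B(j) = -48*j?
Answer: 2618973/544877 + 2511*I*√1905/544877 ≈ 4.8065 + 0.20114*I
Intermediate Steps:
(B(48) - 2718)/(-1043 + √(-653 - 1252)) = (-48*48 - 2718)/(-1043 + √(-653 - 1252)) = (-2304 - 2718)/(-1043 + √(-1905)) = -5022/(-1043 + I*√1905)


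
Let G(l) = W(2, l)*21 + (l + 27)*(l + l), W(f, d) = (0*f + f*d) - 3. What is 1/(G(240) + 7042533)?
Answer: 1/7180710 ≈ 1.3926e-7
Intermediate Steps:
W(f, d) = -3 + d*f (W(f, d) = (0 + d*f) - 3 = d*f - 3 = -3 + d*f)
G(l) = -63 + 42*l + 2*l*(27 + l) (G(l) = (-3 + l*2)*21 + (l + 27)*(l + l) = (-3 + 2*l)*21 + (27 + l)*(2*l) = (-63 + 42*l) + 2*l*(27 + l) = -63 + 42*l + 2*l*(27 + l))
1/(G(240) + 7042533) = 1/((-63 + 2*240² + 96*240) + 7042533) = 1/((-63 + 2*57600 + 23040) + 7042533) = 1/((-63 + 115200 + 23040) + 7042533) = 1/(138177 + 7042533) = 1/7180710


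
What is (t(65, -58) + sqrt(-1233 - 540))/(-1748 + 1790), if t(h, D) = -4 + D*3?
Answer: -89/21 + I*sqrt(197)/14 ≈ -4.2381 + 1.0025*I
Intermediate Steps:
t(h, D) = -4 + 3*D
(t(65, -58) + sqrt(-1233 - 540))/(-1748 + 1790) = ((-4 + 3*(-58)) + sqrt(-1233 - 540))/(-1748 + 1790) = ((-4 - 174) + sqrt(-1773))/42 = (-178 + 3*I*sqrt(197))*(1/42) = -89/21 + I*sqrt(197)/14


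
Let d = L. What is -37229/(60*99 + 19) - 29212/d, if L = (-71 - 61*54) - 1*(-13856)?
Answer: -9570233/1059591 ≈ -9.0320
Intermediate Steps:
L = 10491 (L = (-71 - 3294) + 13856 = -3365 + 13856 = 10491)
d = 10491
-37229/(60*99 + 19) - 29212/d = -37229/(60*99 + 19) - 29212/10491 = -37229/(5940 + 19) - 29212*1/10491 = -37229/5959 - 29212/10491 = -37229*1/5959 - 29212/10491 = -631/101 - 29212/10491 = -9570233/1059591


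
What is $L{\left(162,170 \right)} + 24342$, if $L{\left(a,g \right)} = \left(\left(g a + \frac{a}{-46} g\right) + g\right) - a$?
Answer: $\frac{1179700}{23} \approx 51291.0$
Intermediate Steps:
$L{\left(a,g \right)} = g - a + \frac{45 a g}{46}$ ($L{\left(a,g \right)} = \left(\left(a g + a \left(- \frac{1}{46}\right) g\right) + g\right) - a = \left(\left(a g + - \frac{a}{46} g\right) + g\right) - a = \left(\left(a g - \frac{a g}{46}\right) + g\right) - a = \left(\frac{45 a g}{46} + g\right) - a = \left(g + \frac{45 a g}{46}\right) - a = g - a + \frac{45 a g}{46}$)
$L{\left(162,170 \right)} + 24342 = \left(170 - 162 + \frac{45}{46} \cdot 162 \cdot 170\right) + 24342 = \left(170 - 162 + \frac{619650}{23}\right) + 24342 = \frac{619834}{23} + 24342 = \frac{1179700}{23}$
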